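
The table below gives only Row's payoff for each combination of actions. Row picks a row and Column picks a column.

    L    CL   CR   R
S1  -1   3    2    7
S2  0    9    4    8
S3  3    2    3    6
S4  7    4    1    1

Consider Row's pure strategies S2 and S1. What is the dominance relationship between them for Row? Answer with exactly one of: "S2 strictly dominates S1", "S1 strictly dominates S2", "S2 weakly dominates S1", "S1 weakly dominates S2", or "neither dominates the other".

Compare S2 to S1 across every action of Column: L: 0>-1, CL: 9>3, CR: 4>2, R: 8>7.
Every comparison favours S2, so S2 strictly dominates S1.

S2 strictly dominates S1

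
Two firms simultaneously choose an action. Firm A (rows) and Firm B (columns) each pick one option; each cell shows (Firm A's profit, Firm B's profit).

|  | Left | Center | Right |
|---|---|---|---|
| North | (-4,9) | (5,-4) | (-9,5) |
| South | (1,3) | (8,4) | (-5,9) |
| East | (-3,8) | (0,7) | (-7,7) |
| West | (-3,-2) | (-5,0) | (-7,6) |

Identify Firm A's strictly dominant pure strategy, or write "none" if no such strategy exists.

South

South vs North: Left: 1>-4, Center: 8>5, Right: -5>-9.
South vs East: Left: 1>-3, Center: 8>0, Right: -5>-7.
South vs West: Left: 1>-3, Center: 8>-5, Right: -5>-7.
South strictly beats every other strategy against every opponent action, so it is strictly dominant.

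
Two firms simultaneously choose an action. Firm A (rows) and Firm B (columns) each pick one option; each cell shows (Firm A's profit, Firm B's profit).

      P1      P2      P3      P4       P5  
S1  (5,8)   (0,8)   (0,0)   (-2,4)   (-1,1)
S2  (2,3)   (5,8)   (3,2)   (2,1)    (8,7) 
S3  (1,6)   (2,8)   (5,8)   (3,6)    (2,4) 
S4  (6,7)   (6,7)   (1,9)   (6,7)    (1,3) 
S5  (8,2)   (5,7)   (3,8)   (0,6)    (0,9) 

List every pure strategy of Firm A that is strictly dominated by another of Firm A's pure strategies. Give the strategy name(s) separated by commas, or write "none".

S4 strictly dominates S1 — P1: 6>5, P2: 6>0, P3: 1>0, P4: 6>-2, P5: 1>-1.
S2 is not dominated — it holds its own against S1 at P2 (5>0); S3 at P1 (2>1); S4 at P3 (3>1); S5 at P2 (5=5).
S3 is not dominated — it holds its own against S1 at P2 (2>0); S2 at P3 (5>3); S4 at P3 (5>1); S5 at P3 (5>3).
Nothing dominates S4: S1 at P1 (6>5); S2 at P1 (6>2); S3 at P1 (6>1); S5 at P2 (6>5).
Nothing dominates S5: S1 at P1 (8>5); S2 at P1 (8>2); S3 at P1 (8>1); S4 at P1 (8>6).

S1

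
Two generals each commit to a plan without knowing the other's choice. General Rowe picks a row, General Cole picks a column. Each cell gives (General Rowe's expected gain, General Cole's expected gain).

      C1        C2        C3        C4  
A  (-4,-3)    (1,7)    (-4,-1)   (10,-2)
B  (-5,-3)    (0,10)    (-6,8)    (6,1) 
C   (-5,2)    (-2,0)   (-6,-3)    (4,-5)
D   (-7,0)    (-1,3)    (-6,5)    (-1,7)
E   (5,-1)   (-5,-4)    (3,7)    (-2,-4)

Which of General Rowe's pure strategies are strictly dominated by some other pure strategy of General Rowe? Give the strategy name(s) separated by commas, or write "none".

B, C, D

A is not dominated — it holds its own against B at C1 (-4>-5); C at C1 (-4>-5); D at C1 (-4>-7); E at C2 (1>-5).
A strictly dominates B — C1: -4>-5, C2: 1>0, C3: -4>-6, C4: 10>6.
A strictly dominates C — C1: -4>-5, C2: 1>-2, C3: -4>-6, C4: 10>4.
A strictly dominates D — C1: -4>-7, C2: 1>-1, C3: -4>-6, C4: 10>-1.
E is not dominated — it holds its own against A at C1 (5>-4); B at C1 (5>-5); C at C1 (5>-5); D at C1 (5>-7).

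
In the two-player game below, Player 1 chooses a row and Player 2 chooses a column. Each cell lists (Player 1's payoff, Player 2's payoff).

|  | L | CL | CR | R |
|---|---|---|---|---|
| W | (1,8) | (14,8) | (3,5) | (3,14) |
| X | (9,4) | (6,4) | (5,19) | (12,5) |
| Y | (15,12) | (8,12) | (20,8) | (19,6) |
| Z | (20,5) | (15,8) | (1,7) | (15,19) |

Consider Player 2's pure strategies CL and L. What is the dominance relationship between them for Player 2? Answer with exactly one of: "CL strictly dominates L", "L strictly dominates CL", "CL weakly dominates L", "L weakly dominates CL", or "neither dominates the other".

Compare CL to L across each opponent action: W: 8=8, X: 4=4, Y: 12=12, Z: 8>5.
CL is at least as good everywhere and strictly better somewhere (tied only at W, X, Y), so CL weakly but not strictly dominates L.

CL weakly dominates L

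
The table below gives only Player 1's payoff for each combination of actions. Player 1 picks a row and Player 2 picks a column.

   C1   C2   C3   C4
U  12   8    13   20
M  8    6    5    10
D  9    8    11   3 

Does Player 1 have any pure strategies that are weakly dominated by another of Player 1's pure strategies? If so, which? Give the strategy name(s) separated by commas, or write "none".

U: no other strategy beats it everywhere (M at C1 (12>8); D at C1 (12>9)).
M: dominated, since U does at least as well everywhere (C1: 12>8, C2: 8>6, C3: 13>5, C4: 20>10).
D: dominated, since U does at least as well everywhere (C1: 12>9, C2: 8=8, C3: 13>11, C4: 20>3).

M, D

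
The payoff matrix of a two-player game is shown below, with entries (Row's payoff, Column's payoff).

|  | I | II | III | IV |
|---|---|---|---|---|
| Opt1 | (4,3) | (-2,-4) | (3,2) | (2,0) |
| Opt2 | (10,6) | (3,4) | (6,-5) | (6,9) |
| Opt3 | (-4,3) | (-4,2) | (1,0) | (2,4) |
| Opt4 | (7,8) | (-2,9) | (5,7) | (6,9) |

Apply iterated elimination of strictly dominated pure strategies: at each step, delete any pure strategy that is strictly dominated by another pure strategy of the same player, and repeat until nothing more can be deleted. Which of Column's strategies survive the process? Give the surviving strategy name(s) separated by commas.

Row Opt1 is eliminated: Opt2 beats it against every remaining column (I: 10>4, II: 3>-2, III: 6>3, IV: 6>2).
Row's strategy Opt3 is strictly dominated by Opt2 (I: 10>-4, II: 3>-4, III: 6>1, IV: 6>2) and is removed.
For Column, IV strictly dominates I on the remaining rows (Opt2: 9>6, Opt4: 9>8); eliminate I.
For Column, II strictly dominates III on the remaining rows (Opt2: 4>-5, Opt4: 9>7); eliminate III.
Among the remaining strategies, none is strictly dominated by another pure strategy of the same player, so the elimination stops.
Surviving strategies — Row: {Opt2, Opt4}; Column: {II, IV}.

II, IV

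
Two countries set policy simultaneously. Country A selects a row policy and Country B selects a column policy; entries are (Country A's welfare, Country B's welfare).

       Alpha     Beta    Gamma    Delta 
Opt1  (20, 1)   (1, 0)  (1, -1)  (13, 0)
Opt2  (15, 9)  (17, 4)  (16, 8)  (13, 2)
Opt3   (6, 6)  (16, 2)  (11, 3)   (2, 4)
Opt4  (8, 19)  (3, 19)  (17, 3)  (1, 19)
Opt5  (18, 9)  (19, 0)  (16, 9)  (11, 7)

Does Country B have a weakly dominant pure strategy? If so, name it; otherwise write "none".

Alpha

Alpha vs Beta: Opt1: 1>0, Opt2: 9>4, Opt3: 6>2, Opt4: 19=19, Opt5: 9>0.
Alpha vs Gamma: Opt1: 1>-1, Opt2: 9>8, Opt3: 6>3, Opt4: 19>3, Opt5: 9=9.
Alpha vs Delta: Opt1: 1>0, Opt2: 9>2, Opt3: 6>4, Opt4: 19=19, Opt5: 9>7.
Alpha is at least as good as every other strategy against every opponent action, so it is weakly dominant.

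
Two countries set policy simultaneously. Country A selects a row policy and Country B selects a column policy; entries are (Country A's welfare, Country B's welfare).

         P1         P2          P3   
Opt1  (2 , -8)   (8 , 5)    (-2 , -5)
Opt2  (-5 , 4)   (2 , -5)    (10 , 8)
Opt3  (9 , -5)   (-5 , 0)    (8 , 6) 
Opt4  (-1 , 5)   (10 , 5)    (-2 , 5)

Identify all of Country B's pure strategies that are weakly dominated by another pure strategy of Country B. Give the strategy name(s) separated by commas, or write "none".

P3 weakly dominates P1 — Opt1: -5>-8, Opt2: 8>4, Opt3: 6>-5, Opt4: 5=5.
Nothing dominates P2: P1 at Opt1 (5>-8); P3 at Opt1 (5>-5).
P3: no other strategy beats it everywhere (P1 at Opt1 (-5>-8); P2 at Opt2 (8>-5)).

P1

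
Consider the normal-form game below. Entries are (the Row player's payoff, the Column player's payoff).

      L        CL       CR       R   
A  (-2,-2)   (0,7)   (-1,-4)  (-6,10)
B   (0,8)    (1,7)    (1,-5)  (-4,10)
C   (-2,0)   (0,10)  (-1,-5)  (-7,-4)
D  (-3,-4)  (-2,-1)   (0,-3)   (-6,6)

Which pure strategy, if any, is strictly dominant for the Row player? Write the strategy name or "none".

B

B vs A: L: 0>-2, CL: 1>0, CR: 1>-1, R: -4>-6.
B vs C: L: 0>-2, CL: 1>0, CR: 1>-1, R: -4>-7.
B vs D: L: 0>-3, CL: 1>-2, CR: 1>0, R: -4>-6.
B strictly beats every other strategy against every opponent action, so it is strictly dominant.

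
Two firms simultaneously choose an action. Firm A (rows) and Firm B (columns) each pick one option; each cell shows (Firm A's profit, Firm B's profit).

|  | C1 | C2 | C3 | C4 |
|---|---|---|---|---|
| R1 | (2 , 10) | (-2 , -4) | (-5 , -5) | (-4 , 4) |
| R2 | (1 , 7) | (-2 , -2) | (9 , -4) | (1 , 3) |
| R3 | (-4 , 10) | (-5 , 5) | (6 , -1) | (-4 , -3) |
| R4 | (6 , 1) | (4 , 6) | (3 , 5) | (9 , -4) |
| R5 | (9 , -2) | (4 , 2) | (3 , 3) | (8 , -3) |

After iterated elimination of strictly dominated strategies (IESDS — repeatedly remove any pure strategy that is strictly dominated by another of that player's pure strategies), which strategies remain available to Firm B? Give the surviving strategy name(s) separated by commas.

C1, C2, C3

For Firm A, R4 strictly dominates R1 on the remaining columns (C1: 6>2, C2: 4>-2, C3: 3>-5, C4: 9>-4); eliminate R1.
Row R3 is eliminated: R2 beats it against every remaining column (C1: 1>-4, C2: -2>-5, C3: 9>6, C4: 1>-4).
Firm B's strategy C4 is strictly dominated by C1 (R2: 7>3, R4: 1>-4, R5: -2>-3) and is removed.
Among the remaining strategies, none is strictly dominated by another pure strategy of the same player, so the elimination stops.
Surviving strategies — Firm A: {R2, R4, R5}; Firm B: {C1, C2, C3}.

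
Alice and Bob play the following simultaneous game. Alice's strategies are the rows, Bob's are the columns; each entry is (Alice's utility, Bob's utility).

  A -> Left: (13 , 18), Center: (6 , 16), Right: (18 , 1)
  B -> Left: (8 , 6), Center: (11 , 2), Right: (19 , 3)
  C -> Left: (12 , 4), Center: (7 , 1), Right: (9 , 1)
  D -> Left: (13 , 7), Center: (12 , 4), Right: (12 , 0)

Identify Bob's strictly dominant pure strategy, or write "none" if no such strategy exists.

Left

Left vs Center: A: 18>16, B: 6>2, C: 4>1, D: 7>4.
Left vs Right: A: 18>1, B: 6>3, C: 4>1, D: 7>0.
Left strictly beats every other strategy against every opponent action, so it is strictly dominant.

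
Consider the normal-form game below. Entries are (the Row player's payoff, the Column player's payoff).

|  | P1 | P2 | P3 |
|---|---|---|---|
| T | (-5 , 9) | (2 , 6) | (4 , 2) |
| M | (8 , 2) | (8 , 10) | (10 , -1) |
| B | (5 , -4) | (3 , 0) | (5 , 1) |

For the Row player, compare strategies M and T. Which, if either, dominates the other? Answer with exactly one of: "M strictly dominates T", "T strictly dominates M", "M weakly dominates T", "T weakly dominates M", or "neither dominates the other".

M strictly dominates T

M's payoffs vs T's, by the Column player's action — P1: 8>-5, P2: 8>2, P3: 10>4.
Every comparison favours M, so M strictly dominates T.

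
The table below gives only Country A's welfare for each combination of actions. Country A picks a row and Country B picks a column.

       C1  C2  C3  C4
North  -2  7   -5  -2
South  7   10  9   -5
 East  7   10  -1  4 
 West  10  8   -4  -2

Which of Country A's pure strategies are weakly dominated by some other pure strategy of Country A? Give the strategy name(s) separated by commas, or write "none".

North

North: dominated, since East does at least as well everywhere (C1: 7>-2, C2: 10>7, C3: -1>-5, C4: 4>-2).
South: no other strategy beats it everywhere (North at C1 (7>-2); East at C3 (9>-1); West at C2 (10>8)).
East is not dominated — it holds its own against North at C1 (7>-2); South at C4 (4>-5); West at C2 (10>8).
West is not dominated — it holds its own against North at C1 (10>-2); South at C1 (10>7); East at C1 (10>7).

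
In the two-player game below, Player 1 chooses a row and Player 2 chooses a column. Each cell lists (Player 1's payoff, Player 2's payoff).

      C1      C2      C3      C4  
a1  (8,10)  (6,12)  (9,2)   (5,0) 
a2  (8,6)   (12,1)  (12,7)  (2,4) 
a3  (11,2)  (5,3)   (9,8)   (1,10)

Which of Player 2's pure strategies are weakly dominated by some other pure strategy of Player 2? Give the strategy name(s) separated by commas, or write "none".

none

C1: no other strategy beats it everywhere (C2 at a2 (6>1); C3 at a1 (10>2); C4 at a1 (10>0)).
C2: no other strategy beats it everywhere (C1 at a1 (12>10); C3 at a1 (12>2); C4 at a1 (12>0)).
C3 is not dominated — it holds its own against C1 at a2 (7>6); C2 at a2 (7>1); C4 at a1 (2>0).
C4: no other strategy beats it everywhere (C1 at a3 (10>2); C2 at a2 (4>1); C3 at a3 (10>8)).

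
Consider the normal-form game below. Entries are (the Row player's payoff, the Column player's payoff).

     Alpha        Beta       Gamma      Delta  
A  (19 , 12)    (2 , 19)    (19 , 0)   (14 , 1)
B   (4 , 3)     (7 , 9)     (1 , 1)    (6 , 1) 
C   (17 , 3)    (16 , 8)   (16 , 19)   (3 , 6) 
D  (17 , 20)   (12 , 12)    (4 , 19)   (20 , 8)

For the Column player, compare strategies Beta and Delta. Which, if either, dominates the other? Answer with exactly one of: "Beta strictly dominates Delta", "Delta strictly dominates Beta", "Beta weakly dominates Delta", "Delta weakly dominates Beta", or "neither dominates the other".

Beta strictly dominates Delta

Compare Beta to Delta across each choice by the Row player: A: 19>1, B: 9>1, C: 8>6, D: 12>8.
Every comparison favours Beta, so Beta strictly dominates Delta.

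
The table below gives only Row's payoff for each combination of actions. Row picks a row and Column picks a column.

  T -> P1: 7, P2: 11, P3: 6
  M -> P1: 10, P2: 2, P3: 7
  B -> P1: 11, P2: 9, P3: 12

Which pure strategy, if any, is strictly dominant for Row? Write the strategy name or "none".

none

T fails to dominate M at P1 (7<10).
M fails to dominate T at P2 (2<11).
B fails to dominate T at P2 (9<11).
No single strategy dominates all the others.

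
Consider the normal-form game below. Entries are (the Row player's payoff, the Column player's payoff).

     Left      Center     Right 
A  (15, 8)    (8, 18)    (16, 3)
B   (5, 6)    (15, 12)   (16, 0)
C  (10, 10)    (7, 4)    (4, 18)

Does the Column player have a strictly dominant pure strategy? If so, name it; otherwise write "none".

Left fails to dominate Center at A (8<18).
Center fails to dominate Left at C (4<10).
Right fails to dominate Left at A (3<8).
No single strategy dominates all the others.

none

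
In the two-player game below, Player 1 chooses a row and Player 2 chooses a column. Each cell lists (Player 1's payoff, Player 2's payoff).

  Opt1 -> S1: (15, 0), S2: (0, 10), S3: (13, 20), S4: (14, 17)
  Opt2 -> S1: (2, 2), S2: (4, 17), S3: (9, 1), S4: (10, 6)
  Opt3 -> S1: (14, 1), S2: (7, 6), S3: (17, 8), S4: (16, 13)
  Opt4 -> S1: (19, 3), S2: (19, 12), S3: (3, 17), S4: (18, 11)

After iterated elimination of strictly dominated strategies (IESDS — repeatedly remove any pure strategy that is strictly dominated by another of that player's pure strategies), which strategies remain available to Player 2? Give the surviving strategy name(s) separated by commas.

For Player 1, Opt3 strictly dominates Opt2 on the remaining columns (S1: 14>2, S2: 7>4, S3: 17>9, S4: 16>10); eliminate Opt2.
Column S1 is eliminated: S2 beats it against every remaining row (Opt1: 10>0, Opt3: 6>1, Opt4: 12>3).
Player 1's strategy Opt1 is strictly dominated by Opt3 (S2: 7>0, S3: 17>13, S4: 16>14) and is removed.
Column S2 is eliminated: S3 beats it against every remaining row (Opt3: 8>6, Opt4: 17>12).
Among the remaining strategies, none is strictly dominated by another pure strategy of the same player, so the elimination stops.
Surviving strategies — Player 1: {Opt3, Opt4}; Player 2: {S3, S4}.

S3, S4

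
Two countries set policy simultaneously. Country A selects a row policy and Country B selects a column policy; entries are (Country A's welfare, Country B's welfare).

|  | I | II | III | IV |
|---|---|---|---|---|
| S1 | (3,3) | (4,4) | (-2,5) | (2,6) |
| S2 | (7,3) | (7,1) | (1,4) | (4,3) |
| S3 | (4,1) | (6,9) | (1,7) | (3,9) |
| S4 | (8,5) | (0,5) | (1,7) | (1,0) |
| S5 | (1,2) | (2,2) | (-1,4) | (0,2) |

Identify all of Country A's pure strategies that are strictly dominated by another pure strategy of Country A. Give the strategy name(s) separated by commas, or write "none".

S1, S5

S2 strictly dominates S1 — I: 7>3, II: 7>4, III: 1>-2, IV: 4>2.
S2 is not dominated — it holds its own against S1 at I (7>3); S3 at I (7>4); S4 at II (7>0); S5 at I (7>1).
S3 is not dominated — it holds its own against S1 at I (4>3); S2 at III (1=1); S4 at II (6>0); S5 at I (4>1).
Nothing dominates S4: S1 at I (8>3); S2 at I (8>7); S3 at I (8>4); S5 at I (8>1).
S2 strictly dominates S5 — I: 7>1, II: 7>2, III: 1>-1, IV: 4>0.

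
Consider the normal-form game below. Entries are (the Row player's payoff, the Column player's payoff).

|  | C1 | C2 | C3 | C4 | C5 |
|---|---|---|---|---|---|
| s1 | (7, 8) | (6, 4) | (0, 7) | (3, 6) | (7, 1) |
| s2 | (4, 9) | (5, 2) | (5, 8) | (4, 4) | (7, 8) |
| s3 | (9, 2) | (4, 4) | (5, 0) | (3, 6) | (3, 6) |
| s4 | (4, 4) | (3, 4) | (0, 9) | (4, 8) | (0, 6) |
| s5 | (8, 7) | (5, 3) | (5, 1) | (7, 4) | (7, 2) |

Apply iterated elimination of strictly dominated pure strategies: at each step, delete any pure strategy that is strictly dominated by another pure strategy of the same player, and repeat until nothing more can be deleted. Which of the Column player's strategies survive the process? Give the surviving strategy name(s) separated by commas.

C1, C4, C5

For the Row player, s5 strictly dominates s4 on the remaining columns (C1: 8>4, C2: 5>3, C3: 5>0, C4: 7>4, C5: 7>0); eliminate s4.
Column C2 is eliminated: C4 beats it against every remaining row (s1: 6>4, s2: 4>2, s3: 6>4, s5: 4>3).
The Column player's strategy C3 is strictly dominated by C1 (s1: 8>7, s2: 9>8, s3: 2>0, s5: 7>1) and is removed.
Among the remaining strategies, none is strictly dominated by another pure strategy of the same player, so the elimination stops.
Surviving strategies — the Row player: {s1, s2, s3, s5}; the Column player: {C1, C4, C5}.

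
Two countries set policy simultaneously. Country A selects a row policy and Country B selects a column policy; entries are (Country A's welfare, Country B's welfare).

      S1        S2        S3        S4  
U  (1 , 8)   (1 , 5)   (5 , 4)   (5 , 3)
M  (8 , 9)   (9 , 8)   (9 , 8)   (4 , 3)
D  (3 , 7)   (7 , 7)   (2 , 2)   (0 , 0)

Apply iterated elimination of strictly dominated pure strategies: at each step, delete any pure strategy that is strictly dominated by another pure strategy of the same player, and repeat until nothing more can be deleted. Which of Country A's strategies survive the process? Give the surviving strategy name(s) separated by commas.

M

Row D is eliminated: M beats it against every remaining column (S1: 8>3, S2: 9>7, S3: 9>2, S4: 4>0).
For Country B, S1 strictly dominates S2 on the remaining rows (U: 8>5, M: 9>8); eliminate S2.
Country B's strategy S3 is strictly dominated by S1 (U: 8>4, M: 9>8) and is removed.
For Country B, S1 strictly dominates S4 on the remaining rows (U: 8>3, M: 9>3); eliminate S4.
Country A's strategy U is strictly dominated by M (S1: 8>1) and is removed.
Among the remaining strategies, none is strictly dominated by another pure strategy of the same player, so the elimination stops.
Surviving strategies — Country A: {M}; Country B: {S1}.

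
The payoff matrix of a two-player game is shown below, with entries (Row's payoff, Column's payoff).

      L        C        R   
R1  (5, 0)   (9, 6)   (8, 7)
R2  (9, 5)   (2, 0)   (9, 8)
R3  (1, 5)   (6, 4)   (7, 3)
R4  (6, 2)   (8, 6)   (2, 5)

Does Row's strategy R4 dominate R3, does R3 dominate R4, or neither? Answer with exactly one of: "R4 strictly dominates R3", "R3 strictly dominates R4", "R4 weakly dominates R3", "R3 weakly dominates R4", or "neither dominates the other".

neither dominates the other

Compare R4 to R3 across each opponent action: L: 6>1, C: 8>6, R: 2<7.
R4 does better at L, C but worse at R; neither strategy dominates the other.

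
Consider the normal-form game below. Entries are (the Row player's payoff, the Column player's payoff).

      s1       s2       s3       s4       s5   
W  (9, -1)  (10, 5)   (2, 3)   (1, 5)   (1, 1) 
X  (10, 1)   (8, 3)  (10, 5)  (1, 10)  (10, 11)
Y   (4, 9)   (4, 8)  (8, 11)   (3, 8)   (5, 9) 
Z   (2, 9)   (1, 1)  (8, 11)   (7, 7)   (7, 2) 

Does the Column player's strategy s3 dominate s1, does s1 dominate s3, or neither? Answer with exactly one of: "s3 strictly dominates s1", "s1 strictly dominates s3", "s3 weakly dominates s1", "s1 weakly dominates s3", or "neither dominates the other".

s3's payoffs vs s1's, by the Row player's action — W: 3>-1, X: 5>1, Y: 11>9, Z: 11>9.
Every comparison favours s3, so s3 strictly dominates s1.

s3 strictly dominates s1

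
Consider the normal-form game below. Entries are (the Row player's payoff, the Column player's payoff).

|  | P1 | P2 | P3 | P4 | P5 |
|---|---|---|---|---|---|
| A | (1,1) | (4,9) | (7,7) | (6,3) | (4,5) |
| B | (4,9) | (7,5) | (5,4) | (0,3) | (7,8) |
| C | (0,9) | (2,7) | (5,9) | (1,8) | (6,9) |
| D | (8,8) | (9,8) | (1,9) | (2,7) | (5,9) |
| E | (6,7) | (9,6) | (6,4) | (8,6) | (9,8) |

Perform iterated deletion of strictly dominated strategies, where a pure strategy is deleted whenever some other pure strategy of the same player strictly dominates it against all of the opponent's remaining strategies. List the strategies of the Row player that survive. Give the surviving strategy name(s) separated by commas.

A, D, E

The Row player's strategy B is strictly dominated by E (P1: 6>4, P2: 9>7, P3: 6>5, P4: 8>0, P5: 9>7) and is removed.
The Row player's strategy C is strictly dominated by E (P1: 6>0, P2: 9>2, P3: 6>5, P4: 8>1, P5: 9>6) and is removed.
For the Column player, P5 strictly dominates P1 on the remaining rows (A: 5>1, D: 9>8, E: 8>7); eliminate P1.
For the Column player, P5 strictly dominates P4 on the remaining rows (A: 5>3, D: 9>7, E: 8>6); eliminate P4.
Among the remaining strategies, none is strictly dominated by another pure strategy of the same player, so the elimination stops.
Surviving strategies — the Row player: {A, D, E}; the Column player: {P2, P3, P5}.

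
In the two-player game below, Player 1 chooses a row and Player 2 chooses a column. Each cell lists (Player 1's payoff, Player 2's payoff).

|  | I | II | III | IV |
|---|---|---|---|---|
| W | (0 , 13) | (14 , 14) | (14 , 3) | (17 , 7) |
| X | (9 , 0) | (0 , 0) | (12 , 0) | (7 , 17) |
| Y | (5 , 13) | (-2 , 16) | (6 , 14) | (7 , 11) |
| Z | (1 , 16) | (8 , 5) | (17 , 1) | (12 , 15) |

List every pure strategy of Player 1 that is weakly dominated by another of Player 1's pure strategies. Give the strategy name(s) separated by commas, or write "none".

Y

W is not dominated — it holds its own against X at II (14>0); Y at II (14>-2); Z at II (14>8).
X: no other strategy beats it everywhere (W at I (9>0); Y at I (9>5); Z at I (9>1)).
X weakly dominates Y — I: 9>5, II: 0>-2, III: 12>6, IV: 7=7.
Nothing dominates Z: W at I (1>0); X at II (8>0); Y at II (8>-2).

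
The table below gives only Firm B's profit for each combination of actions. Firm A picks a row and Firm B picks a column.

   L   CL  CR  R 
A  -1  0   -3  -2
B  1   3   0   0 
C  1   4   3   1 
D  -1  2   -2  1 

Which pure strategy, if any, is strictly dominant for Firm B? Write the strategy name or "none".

CL

CL vs L: A: 0>-1, B: 3>1, C: 4>1, D: 2>-1.
CL vs CR: A: 0>-3, B: 3>0, C: 4>3, D: 2>-2.
CL vs R: A: 0>-2, B: 3>0, C: 4>1, D: 2>1.
CL strictly beats every other strategy against every opponent action, so it is strictly dominant.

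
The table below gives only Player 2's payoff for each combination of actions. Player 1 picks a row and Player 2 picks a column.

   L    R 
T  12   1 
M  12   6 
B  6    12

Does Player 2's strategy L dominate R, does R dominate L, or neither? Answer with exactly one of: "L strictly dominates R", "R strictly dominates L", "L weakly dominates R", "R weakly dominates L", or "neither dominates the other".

L's payoffs vs R's, by Player 1's action — T: 12>1, M: 12>6, B: 6<12.
L does better at T, M but worse at B; neither strategy dominates the other.

neither dominates the other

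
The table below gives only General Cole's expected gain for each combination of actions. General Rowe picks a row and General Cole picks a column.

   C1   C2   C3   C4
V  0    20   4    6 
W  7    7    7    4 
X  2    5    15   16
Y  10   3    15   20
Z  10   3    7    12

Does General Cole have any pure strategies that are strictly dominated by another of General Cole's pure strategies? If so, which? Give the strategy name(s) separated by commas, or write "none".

C1 is not dominated — it holds its own against C2 at W (7=7); C3 at W (7=7); C4 at W (7>4).
Nothing dominates C2: C1 at V (20>0); C3 at V (20>4); C4 at V (20>6).
C3: no other strategy beats it everywhere (C1 at V (4>0); C2 at W (7=7); C4 at W (7>4)).
Nothing dominates C4: C1 at V (6>0); C2 at X (16>5); C3 at V (6>4).

none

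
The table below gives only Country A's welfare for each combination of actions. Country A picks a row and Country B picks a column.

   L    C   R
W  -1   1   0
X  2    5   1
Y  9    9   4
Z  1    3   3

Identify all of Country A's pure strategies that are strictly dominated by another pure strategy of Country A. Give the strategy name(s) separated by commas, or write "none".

W is strictly dominated by X (L: 2>-1, C: 5>1, R: 1>0).
X: dominated, since Y does at least as well everywhere (L: 9>2, C: 9>5, R: 4>1).
Y is not dominated — it holds its own against W at L (9>-1); X at L (9>2); Z at L (9>1).
Z: dominated, since Y does at least as well everywhere (L: 9>1, C: 9>3, R: 4>3).

W, X, Z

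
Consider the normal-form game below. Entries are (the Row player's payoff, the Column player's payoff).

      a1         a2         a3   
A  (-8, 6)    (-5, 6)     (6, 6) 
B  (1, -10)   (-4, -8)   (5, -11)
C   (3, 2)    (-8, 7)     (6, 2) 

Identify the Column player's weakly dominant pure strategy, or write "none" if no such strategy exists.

a2 vs a1: A: 6=6, B: -8>-10, C: 7>2.
a2 vs a3: A: 6=6, B: -8>-11, C: 7>2.
a2 is at least as good as every other strategy against every opponent action, so it is weakly dominant.

a2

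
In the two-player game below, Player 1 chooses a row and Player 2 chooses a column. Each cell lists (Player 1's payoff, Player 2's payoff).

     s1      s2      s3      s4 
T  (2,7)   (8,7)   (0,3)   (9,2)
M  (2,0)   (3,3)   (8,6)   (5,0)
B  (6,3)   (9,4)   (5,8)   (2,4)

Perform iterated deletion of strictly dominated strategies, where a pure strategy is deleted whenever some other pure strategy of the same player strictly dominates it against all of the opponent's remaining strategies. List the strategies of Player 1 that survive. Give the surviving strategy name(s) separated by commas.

M

Player 2's strategy s4 is strictly dominated by s3 (T: 3>2, M: 6>0, B: 8>4) and is removed.
Row T is eliminated: B beats it against every remaining column (s1: 6>2, s2: 9>8, s3: 5>0).
Player 2's strategy s1 is strictly dominated by s2 (M: 3>0, B: 4>3) and is removed.
For Player 2, s3 strictly dominates s2 on the remaining rows (M: 6>3, B: 8>4); eliminate s2.
Player 1's strategy B is strictly dominated by M (s3: 8>5) and is removed.
Among the remaining strategies, none is strictly dominated by another pure strategy of the same player, so the elimination stops.
Surviving strategies — Player 1: {M}; Player 2: {s3}.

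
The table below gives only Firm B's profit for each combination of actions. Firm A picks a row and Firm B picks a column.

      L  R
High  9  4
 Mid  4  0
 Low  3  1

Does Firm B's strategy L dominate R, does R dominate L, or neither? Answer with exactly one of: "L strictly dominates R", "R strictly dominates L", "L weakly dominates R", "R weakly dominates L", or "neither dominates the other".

L strictly dominates R

L's payoffs vs R's, by Firm A's action — High: 9>4, Mid: 4>0, Low: 3>1.
L gives a strictly higher payoff against each opponent action, so L strictly dominates R.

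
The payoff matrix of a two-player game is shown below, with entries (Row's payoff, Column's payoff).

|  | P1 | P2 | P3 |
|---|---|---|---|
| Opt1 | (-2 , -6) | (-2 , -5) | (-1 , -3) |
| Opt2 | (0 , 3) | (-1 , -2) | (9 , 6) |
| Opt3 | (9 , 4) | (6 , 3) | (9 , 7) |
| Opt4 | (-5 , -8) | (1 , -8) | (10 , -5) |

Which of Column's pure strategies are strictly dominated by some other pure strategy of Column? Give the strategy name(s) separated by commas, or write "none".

P1, P2

P1 is strictly dominated by P3 (Opt1: -3>-6, Opt2: 6>3, Opt3: 7>4, Opt4: -5>-8).
P3 strictly dominates P2 — Opt1: -3>-5, Opt2: 6>-2, Opt3: 7>3, Opt4: -5>-8.
P3 is not dominated — it holds its own against P1 at Opt1 (-3>-6); P2 at Opt1 (-3>-5).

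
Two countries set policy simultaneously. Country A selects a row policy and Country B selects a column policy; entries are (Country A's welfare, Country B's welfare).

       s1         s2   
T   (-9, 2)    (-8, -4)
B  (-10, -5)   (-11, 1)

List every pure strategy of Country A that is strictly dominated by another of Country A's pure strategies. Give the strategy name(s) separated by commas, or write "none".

B

T is not dominated — it holds its own against B at s1 (-9>-10).
T strictly dominates B — s1: -9>-10, s2: -8>-11.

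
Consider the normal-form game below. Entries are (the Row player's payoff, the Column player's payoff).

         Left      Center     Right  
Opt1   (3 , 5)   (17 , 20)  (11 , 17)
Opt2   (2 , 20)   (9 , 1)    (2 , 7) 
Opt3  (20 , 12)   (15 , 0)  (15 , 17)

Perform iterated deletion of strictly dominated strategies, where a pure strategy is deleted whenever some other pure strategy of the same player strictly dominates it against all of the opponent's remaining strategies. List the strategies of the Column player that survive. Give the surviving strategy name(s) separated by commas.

Center, Right

Row Opt2 is eliminated: Opt1 beats it against every remaining column (Left: 3>2, Center: 17>9, Right: 11>2).
For the Column player, Right strictly dominates Left on the remaining rows (Opt1: 17>5, Opt3: 17>12); eliminate Left.
Among the remaining strategies, none is strictly dominated by another pure strategy of the same player, so the elimination stops.
Surviving strategies — the Row player: {Opt1, Opt3}; the Column player: {Center, Right}.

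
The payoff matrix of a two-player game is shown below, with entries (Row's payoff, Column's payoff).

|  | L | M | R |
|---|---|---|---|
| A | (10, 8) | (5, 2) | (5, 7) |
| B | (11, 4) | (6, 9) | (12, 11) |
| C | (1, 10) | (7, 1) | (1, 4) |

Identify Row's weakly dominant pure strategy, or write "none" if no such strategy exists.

none

A fails to dominate B at L (10<11).
B fails to dominate C at M (6<7).
C fails to dominate A at L (1<10).
No single strategy dominates all the others.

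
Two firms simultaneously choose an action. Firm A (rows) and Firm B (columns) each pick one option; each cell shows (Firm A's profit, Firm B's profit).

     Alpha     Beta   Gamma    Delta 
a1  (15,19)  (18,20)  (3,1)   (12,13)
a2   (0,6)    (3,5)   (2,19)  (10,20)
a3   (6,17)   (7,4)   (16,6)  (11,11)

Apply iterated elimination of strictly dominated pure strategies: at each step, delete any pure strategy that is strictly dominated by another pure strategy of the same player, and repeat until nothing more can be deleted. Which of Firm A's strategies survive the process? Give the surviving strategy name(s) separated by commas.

a1

Firm A's strategy a2 is strictly dominated by a1 (Alpha: 15>0, Beta: 18>3, Gamma: 3>2, Delta: 12>10) and is removed.
For Firm B, Alpha strictly dominates Gamma on the remaining rows (a1: 19>1, a3: 17>6); eliminate Gamma.
Firm A's strategy a3 is strictly dominated by a1 (Alpha: 15>6, Beta: 18>7, Delta: 12>11) and is removed.
Firm B's strategy Alpha is strictly dominated by Beta (a1: 20>19) and is removed.
Column Delta is eliminated: Beta beats it against every remaining row (a1: 20>13).
Among the remaining strategies, none is strictly dominated by another pure strategy of the same player, so the elimination stops.
Surviving strategies — Firm A: {a1}; Firm B: {Beta}.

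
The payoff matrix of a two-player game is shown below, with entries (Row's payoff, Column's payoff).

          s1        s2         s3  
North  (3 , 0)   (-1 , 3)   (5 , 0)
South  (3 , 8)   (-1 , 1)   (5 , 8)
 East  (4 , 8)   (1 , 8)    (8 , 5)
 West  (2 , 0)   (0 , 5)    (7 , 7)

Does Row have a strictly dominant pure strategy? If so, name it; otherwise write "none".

East vs North: s1: 4>3, s2: 1>-1, s3: 8>5.
East vs South: s1: 4>3, s2: 1>-1, s3: 8>5.
East vs West: s1: 4>2, s2: 1>0, s3: 8>7.
East strictly beats every other strategy against every opponent action, so it is strictly dominant.

East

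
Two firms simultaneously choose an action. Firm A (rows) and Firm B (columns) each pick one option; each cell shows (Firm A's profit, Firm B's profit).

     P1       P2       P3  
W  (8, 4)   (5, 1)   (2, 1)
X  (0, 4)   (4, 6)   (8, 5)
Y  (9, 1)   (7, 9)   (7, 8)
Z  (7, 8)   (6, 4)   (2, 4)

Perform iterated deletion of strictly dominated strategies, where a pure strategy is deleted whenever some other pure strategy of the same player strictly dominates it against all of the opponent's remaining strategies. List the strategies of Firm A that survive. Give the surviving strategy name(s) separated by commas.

Y

Firm A's strategy W is strictly dominated by Y (P1: 9>8, P2: 7>5, P3: 7>2) and is removed.
Row Z is eliminated: Y beats it against every remaining column (P1: 9>7, P2: 7>6, P3: 7>2).
Firm B's strategy P1 is strictly dominated by P2 (X: 6>4, Y: 9>1) and is removed.
Firm B's strategy P3 is strictly dominated by P2 (X: 6>5, Y: 9>8) and is removed.
For Firm A, Y strictly dominates X on the remaining columns (P2: 7>4); eliminate X.
Among the remaining strategies, none is strictly dominated by another pure strategy of the same player, so the elimination stops.
Surviving strategies — Firm A: {Y}; Firm B: {P2}.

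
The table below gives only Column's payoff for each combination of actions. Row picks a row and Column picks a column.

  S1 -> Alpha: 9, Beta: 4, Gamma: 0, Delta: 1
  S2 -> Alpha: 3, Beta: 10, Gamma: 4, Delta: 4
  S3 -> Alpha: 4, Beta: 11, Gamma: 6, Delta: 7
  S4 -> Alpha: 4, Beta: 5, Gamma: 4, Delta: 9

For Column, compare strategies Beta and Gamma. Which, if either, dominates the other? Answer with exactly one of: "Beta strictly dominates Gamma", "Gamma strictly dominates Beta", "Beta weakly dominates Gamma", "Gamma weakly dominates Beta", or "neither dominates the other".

Beta's payoffs vs Gamma's, by Row's action — S1: 4>0, S2: 10>4, S3: 11>6, S4: 5>4.
Every comparison favours Beta, so Beta strictly dominates Gamma.

Beta strictly dominates Gamma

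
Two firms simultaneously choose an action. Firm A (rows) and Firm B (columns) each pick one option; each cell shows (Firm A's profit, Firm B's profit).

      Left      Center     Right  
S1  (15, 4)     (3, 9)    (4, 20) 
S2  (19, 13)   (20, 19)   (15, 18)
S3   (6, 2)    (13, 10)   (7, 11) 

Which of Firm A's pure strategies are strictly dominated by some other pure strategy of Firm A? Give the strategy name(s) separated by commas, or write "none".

S1, S3

S1: dominated, since S2 does at least as well everywhere (Left: 19>15, Center: 20>3, Right: 15>4).
S2 is not dominated — it holds its own against S1 at Left (19>15); S3 at Left (19>6).
S3 is strictly dominated by S2 (Left: 19>6, Center: 20>13, Right: 15>7).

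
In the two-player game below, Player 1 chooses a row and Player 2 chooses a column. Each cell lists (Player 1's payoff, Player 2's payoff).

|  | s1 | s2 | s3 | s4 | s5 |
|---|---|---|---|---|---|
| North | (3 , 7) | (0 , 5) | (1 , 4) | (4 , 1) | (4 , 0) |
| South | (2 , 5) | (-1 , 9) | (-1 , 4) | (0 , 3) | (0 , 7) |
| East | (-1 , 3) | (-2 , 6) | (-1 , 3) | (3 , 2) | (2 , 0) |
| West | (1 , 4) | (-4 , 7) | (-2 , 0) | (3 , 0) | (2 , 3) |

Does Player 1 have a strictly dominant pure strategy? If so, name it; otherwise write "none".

North vs South: s1: 3>2, s2: 0>-1, s3: 1>-1, s4: 4>0, s5: 4>0.
North vs East: s1: 3>-1, s2: 0>-2, s3: 1>-1, s4: 4>3, s5: 4>2.
North vs West: s1: 3>1, s2: 0>-4, s3: 1>-2, s4: 4>3, s5: 4>2.
North strictly beats every other strategy against every opponent action, so it is strictly dominant.

North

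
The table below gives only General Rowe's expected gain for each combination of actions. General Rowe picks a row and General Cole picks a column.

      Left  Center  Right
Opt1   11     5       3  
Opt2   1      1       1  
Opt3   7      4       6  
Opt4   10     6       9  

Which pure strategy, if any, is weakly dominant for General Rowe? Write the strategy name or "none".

none

Opt1 fails to dominate Opt3 at Right (3<6).
Opt2 fails to dominate Opt1 at Left (1<11).
Opt3 fails to dominate Opt1 at Left (7<11).
Opt4 fails to dominate Opt1 at Left (10<11).
No single strategy dominates all the others.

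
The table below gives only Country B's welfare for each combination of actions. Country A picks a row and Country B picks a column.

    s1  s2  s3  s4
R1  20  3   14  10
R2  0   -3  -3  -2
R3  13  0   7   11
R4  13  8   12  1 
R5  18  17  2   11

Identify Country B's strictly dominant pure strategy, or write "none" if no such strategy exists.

s1 vs s2: R1: 20>3, R2: 0>-3, R3: 13>0, R4: 13>8, R5: 18>17.
s1 vs s3: R1: 20>14, R2: 0>-3, R3: 13>7, R4: 13>12, R5: 18>2.
s1 vs s4: R1: 20>10, R2: 0>-2, R3: 13>11, R4: 13>1, R5: 18>11.
s1 strictly beats every other strategy against every opponent action, so it is strictly dominant.

s1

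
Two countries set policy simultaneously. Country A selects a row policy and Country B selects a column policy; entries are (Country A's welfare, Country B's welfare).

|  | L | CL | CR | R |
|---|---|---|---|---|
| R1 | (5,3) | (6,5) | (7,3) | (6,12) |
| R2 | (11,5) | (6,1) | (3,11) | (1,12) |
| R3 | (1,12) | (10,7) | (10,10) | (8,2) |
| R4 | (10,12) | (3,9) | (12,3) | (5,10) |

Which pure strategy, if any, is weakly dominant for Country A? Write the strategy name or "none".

R1 fails to dominate R2 at L (5<11).
R2 fails to dominate R1 at CR (3<7).
R3 fails to dominate R1 at L (1<5).
R4 fails to dominate R1 at CL (3<6).
No single strategy dominates all the others.

none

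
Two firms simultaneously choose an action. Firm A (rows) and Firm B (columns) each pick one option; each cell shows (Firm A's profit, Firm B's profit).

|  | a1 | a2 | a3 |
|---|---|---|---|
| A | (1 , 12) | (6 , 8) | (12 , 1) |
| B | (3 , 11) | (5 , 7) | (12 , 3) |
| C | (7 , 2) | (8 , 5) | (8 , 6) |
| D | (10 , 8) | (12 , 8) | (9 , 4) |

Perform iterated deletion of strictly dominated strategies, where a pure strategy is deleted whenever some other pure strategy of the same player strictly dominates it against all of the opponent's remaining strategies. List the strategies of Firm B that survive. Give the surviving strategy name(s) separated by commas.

a1, a2

Firm A's strategy C is strictly dominated by D (a1: 10>7, a2: 12>8, a3: 9>8) and is removed.
Column a3 is eliminated: a1 beats it against every remaining row (A: 12>1, B: 11>3, D: 8>4).
For Firm A, D strictly dominates A on the remaining columns (a1: 10>1, a2: 12>6); eliminate A.
For Firm A, D strictly dominates B on the remaining columns (a1: 10>3, a2: 12>5); eliminate B.
Among the remaining strategies, none is strictly dominated by another pure strategy of the same player, so the elimination stops.
Surviving strategies — Firm A: {D}; Firm B: {a1, a2}.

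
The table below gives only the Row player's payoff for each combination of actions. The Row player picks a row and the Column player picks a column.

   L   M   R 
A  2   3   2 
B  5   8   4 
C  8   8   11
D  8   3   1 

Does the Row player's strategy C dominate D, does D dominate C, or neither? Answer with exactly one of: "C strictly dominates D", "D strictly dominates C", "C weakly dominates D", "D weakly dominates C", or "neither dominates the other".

C's payoffs vs D's, by the Column player's action — L: 8=8, M: 8>3, R: 11>1.
C is at least as good everywhere and strictly better somewhere (tied only at L), so C weakly but not strictly dominates D.

C weakly dominates D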